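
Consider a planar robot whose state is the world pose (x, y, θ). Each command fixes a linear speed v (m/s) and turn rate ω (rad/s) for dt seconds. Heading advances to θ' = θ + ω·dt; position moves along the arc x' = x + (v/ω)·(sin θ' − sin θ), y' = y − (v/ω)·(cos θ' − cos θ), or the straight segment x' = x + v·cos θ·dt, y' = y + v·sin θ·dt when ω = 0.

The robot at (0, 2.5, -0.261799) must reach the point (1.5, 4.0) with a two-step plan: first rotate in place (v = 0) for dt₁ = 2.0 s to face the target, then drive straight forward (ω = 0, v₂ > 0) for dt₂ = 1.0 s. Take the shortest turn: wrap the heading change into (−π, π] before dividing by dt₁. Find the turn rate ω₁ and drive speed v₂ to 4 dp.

ω₁ = 0.5236, v₂ = 2.1213

heading to target = atan2(4−2.5, 1.5−0) = 0.7854
Δθ = wrap(0.7854 − -0.2618) = 1.0472; ω₁ = Δθ/dt₁ = 0.5236
distance = √((1.5−0)² + (4−2.5)²) = 2.1213; v₂ = distance/dt₂ = 2.1213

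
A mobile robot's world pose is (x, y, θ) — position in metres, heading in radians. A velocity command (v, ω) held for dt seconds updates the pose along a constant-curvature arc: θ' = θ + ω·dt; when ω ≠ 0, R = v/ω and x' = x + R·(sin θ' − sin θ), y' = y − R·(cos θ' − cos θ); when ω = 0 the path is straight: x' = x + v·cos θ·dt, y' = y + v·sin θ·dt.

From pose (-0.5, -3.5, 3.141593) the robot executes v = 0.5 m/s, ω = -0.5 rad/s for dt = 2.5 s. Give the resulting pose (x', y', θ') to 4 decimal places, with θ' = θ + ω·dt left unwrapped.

(-1.4490, -2.8153, 1.8916)

θ' = 3.1416 + -0.5·2.5 = 1.8916
R = v/ω = 0.5/-0.5 = -1.0000
x' = -0.5 + -1.0000·(sin 1.8916 − sin 3.1416) = -1.4490
y' = -3.5 − -1.0000·(cos 1.8916 − cos 3.1416) = -2.8153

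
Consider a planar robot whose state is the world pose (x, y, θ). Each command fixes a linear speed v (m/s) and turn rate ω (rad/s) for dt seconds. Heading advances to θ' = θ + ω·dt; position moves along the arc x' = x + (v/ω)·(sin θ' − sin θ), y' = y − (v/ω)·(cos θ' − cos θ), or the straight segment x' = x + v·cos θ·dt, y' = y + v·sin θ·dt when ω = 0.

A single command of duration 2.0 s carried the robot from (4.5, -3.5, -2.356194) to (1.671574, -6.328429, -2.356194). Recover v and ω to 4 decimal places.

Δθ = -2.356194 − -2.356194 = 0.000000
ω = Δθ/dt = 0.000000/2.0 = 0.0000
ω = 0 → v = (Δx·cos θ + Δy·sin θ)/dt = 2.0000

v = 2.0000, ω = 0.0000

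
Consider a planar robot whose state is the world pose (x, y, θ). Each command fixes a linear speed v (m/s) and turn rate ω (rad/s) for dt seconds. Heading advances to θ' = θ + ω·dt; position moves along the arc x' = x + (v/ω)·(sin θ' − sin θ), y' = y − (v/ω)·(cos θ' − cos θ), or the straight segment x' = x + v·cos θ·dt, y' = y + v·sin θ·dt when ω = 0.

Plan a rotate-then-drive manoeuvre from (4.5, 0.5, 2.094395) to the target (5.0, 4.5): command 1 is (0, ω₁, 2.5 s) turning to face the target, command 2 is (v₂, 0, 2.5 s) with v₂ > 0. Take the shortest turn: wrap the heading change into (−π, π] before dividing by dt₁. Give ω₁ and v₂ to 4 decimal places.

ω₁ = -0.2592, v₂ = 1.6125

heading to target = atan2(4.5−0.5, 5−4.5) = 1.4464
Δθ = wrap(1.4464 − 2.0944) = -0.6480; ω₁ = Δθ/dt₁ = -0.2592
distance = √((5−4.5)² + (4.5−0.5)²) = 4.0311; v₂ = distance/dt₂ = 1.6125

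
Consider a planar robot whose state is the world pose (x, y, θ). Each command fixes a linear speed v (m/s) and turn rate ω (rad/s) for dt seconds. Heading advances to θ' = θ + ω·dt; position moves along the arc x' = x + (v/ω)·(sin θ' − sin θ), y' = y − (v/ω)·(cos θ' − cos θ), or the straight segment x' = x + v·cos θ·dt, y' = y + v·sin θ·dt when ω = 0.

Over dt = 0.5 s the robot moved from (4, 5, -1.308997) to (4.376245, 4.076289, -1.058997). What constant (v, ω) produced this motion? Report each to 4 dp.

Δθ = -1.058997 − -1.308997 = 0.250000
ω = Δθ/dt = 0.250000/0.5 = 0.5000
R = −Δy/(cos θ' − cos θ) = 4.0000
v = R·ω = 4.0000·0.5000 = 2.0000

v = 2.0000, ω = 0.5000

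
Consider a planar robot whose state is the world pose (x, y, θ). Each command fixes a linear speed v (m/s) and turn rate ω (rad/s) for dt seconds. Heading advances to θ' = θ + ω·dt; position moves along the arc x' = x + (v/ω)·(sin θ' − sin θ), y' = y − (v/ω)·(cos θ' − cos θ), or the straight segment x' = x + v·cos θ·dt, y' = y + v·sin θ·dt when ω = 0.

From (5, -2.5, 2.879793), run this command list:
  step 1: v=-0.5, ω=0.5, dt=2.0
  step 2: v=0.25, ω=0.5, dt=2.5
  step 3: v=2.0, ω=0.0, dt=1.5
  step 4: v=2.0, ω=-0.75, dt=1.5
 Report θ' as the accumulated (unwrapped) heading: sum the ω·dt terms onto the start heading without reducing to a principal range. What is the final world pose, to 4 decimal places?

(6.6161, -8.4031, 4.0048)

step 1: θ'=3.8798 (R=-1.0000) → pose (5.9318, -2.2738, 3.8798)
step 2: θ'=5.1298 (R=0.5000) → pose (5.8112, -2.8463, 5.1298)
step 3: θ'=5.1298 (straight) → pose (7.0274, -5.5887, 5.1298)
step 4: θ'=4.0048 (R=-2.6667) → pose (6.6161, -8.4031, 4.0048)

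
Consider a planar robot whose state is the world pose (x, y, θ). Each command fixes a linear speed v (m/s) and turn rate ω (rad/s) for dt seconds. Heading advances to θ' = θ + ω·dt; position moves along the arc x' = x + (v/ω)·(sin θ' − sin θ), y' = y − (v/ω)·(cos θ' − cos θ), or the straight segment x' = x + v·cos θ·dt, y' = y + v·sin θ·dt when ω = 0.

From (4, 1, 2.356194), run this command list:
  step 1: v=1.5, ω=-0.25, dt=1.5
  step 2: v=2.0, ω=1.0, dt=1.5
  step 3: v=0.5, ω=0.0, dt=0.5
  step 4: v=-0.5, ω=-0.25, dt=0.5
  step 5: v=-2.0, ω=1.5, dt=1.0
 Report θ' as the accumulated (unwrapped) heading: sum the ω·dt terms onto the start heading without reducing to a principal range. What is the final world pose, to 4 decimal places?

(1.2809, 5.4155, 4.8562)

step 1: θ'=1.9812 (R=-6.0000) → pose (2.7409, 2.8488, 1.9812)
step 2: θ'=3.4812 (R=2.0000) → pose (0.2407, 3.9366, 3.4812)
step 3: θ'=3.4812 (straight) → pose (0.0050, 3.8533, 3.4812)
step 4: θ'=3.3562 (R=2.0000) → pose (0.2453, 3.9217, 3.3562)
step 5: θ'=4.8562 (R=-1.3333) → pose (1.2809, 5.4155, 4.8562)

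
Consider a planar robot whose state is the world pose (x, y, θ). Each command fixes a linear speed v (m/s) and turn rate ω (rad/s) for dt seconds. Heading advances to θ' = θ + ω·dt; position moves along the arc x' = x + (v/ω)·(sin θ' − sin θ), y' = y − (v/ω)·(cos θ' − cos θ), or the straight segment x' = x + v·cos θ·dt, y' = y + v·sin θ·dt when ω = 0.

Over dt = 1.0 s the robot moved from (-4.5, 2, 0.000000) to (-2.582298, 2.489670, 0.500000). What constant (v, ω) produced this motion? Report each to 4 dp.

v = 2.0000, ω = 0.5000

Δθ = 0.500000 − 0.000000 = 0.500000
ω = Δθ/dt = 0.500000/1.0 = 0.5000
R = Δx/(sin θ' − sin θ) = 4.0000
v = R·ω = 4.0000·0.5000 = 2.0000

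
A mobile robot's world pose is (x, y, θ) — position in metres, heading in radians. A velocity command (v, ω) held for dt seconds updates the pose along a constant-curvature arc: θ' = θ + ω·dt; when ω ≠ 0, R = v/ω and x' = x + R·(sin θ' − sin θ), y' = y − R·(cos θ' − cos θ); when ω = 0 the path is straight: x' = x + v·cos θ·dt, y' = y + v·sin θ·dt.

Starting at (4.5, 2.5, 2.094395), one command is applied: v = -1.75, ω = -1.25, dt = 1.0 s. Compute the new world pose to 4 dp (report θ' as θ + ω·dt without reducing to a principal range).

θ' = 2.0944 + -1.25·1.0 = 0.8444
R = v/ω = -1.75/-1.25 = 1.4000
x' = 4.5 + 1.4000·(sin 0.8444 − sin 2.0944) = 4.3342
y' = 2.5 − 1.4000·(cos 0.8444 − cos 2.0944) = 0.8701

(4.3342, 0.8701, 0.8444)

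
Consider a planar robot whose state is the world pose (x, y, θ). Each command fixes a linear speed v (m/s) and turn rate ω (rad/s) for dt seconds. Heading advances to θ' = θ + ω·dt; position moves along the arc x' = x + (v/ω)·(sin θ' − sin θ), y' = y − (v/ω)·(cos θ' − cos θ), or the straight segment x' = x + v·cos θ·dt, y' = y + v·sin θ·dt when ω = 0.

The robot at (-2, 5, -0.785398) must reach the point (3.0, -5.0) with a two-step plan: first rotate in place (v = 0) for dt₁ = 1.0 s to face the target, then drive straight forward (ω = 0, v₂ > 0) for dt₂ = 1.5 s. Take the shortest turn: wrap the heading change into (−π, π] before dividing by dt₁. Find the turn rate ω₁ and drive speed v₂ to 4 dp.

ω₁ = -0.3218, v₂ = 7.4536

heading to target = atan2(-5−5, 3−-2) = -1.1071
Δθ = wrap(-1.1071 − -0.7854) = -0.3218; ω₁ = Δθ/dt₁ = -0.3218
distance = √((3−-2)² + (-5−5)²) = 11.1803; v₂ = distance/dt₂ = 7.4536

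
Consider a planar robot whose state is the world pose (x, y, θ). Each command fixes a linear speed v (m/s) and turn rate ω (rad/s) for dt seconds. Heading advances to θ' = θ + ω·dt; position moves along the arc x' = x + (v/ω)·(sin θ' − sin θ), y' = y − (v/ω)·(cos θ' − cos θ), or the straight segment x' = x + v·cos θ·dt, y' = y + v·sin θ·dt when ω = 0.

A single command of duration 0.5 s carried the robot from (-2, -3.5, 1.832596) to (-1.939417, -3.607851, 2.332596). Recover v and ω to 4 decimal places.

Δθ = 2.332596 − 1.832596 = 0.500000
ω = Δθ/dt = 0.500000/0.5 = 1.0000
R = −Δy/(cos θ' − cos θ) = -0.2500
v = R·ω = -0.2500·1.0000 = -0.2500

v = -0.2500, ω = 1.0000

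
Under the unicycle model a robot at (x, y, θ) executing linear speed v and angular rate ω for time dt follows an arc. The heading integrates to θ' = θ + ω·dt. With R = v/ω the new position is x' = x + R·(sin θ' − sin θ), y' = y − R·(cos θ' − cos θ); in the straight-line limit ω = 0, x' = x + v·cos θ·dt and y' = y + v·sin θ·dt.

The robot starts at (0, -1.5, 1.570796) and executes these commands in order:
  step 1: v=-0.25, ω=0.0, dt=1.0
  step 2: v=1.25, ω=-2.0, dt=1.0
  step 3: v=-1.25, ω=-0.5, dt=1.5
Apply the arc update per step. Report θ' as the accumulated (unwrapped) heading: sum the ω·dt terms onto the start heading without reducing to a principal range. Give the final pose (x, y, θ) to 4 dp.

(-0.3853, 0.1374, -1.1792)

step 1: θ'=1.5708 (straight) → pose (0.0000, -1.7500, 1.5708)
step 2: θ'=-0.4292 (R=-0.6250) → pose (0.8851, -1.1817, -0.4292)
step 3: θ'=-1.1792 (R=2.5000) → pose (-0.3853, 0.1374, -1.1792)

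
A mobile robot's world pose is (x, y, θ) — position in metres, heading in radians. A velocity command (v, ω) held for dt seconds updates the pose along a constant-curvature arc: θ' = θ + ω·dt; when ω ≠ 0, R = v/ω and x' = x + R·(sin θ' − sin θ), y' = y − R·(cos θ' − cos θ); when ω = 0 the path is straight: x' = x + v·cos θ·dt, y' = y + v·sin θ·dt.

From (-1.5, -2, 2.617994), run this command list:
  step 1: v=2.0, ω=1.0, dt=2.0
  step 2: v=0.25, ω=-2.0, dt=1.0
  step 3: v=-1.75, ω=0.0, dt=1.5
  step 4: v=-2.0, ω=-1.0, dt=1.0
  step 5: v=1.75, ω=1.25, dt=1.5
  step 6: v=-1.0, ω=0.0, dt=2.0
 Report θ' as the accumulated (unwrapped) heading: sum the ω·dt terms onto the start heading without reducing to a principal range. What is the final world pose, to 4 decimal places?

(-1.4095, -4.6534, 3.4930)

step 1: θ'=4.6180 (R=2.0000) → pose (-4.4911, -3.5435, 4.6180)
step 2: θ'=2.6180 (R=-0.1250) → pose (-4.6780, -3.6400, 2.6180)
step 3: θ'=2.6180 (straight) → pose (-2.4047, -4.9525, 2.6180)
step 4: θ'=1.6180 (R=2.0000) → pose (-1.4069, -6.5902, 1.6180)
step 5: θ'=3.4930 (R=1.4000) → pose (-3.2873, -5.3418, 3.4930)
step 6: θ'=3.4930 (straight) → pose (-1.4095, -4.6534, 3.4930)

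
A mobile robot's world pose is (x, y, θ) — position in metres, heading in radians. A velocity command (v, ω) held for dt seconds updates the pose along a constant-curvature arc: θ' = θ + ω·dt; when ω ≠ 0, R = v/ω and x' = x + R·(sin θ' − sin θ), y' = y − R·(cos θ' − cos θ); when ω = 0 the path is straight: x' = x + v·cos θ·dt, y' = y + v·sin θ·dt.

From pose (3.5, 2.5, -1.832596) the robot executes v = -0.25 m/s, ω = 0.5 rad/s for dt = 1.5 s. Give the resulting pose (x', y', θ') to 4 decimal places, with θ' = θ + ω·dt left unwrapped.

(3.4586, 2.8639, -1.0826)

θ' = -1.8326 + 0.5·1.5 = -1.0826
R = v/ω = -0.25/0.5 = -0.5000
x' = 3.5 + -0.5000·(sin -1.0826 − sin -1.8326) = 3.4586
y' = 2.5 − -0.5000·(cos -1.0826 − cos -1.8326) = 2.8639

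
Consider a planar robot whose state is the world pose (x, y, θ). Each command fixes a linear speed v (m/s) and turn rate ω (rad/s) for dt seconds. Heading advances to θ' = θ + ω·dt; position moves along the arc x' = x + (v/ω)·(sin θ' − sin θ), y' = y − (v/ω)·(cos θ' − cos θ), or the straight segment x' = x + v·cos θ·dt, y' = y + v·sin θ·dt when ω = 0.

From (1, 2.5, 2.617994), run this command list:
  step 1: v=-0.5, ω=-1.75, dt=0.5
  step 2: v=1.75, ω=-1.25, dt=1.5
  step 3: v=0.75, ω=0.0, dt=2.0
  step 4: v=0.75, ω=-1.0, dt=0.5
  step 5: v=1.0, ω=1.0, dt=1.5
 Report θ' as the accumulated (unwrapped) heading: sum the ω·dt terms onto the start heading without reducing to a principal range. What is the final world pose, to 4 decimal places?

step 1: θ'=1.7430 (R=0.2857) → pose (1.1386, 2.3015, 1.7430)
step 2: θ'=-0.1320 (R=-1.4000) → pose (2.7022, 3.9292, -0.1320)
step 3: θ'=-0.1320 (straight) → pose (4.1891, 3.7318, -0.1320)
step 4: θ'=-0.6320 (R=-0.7500) → pose (4.5335, 3.5935, -0.6320)
step 5: θ'=0.8680 (R=1.0000) → pose (5.8873, 3.7539, 0.8680)

(5.8873, 3.7539, 0.8680)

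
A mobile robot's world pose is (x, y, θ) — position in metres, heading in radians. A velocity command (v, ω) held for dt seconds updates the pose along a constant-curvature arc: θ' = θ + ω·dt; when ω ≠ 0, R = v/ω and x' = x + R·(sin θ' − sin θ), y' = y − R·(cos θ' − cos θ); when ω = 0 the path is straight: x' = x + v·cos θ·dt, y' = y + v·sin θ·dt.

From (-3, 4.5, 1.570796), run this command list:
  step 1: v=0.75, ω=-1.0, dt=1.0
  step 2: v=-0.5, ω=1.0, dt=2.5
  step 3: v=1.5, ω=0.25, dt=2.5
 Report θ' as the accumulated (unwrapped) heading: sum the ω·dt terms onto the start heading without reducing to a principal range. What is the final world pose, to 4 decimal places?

(-6.0025, 3.3286, 3.6958)

step 1: θ'=0.5708 (R=-0.7500) → pose (-2.6552, 5.1311, 0.5708)
step 2: θ'=3.0708 (R=-0.5000) → pose (-2.4204, 4.2116, 3.0708)
step 3: θ'=3.6958 (R=6.0000) → pose (-6.0025, 3.3286, 3.6958)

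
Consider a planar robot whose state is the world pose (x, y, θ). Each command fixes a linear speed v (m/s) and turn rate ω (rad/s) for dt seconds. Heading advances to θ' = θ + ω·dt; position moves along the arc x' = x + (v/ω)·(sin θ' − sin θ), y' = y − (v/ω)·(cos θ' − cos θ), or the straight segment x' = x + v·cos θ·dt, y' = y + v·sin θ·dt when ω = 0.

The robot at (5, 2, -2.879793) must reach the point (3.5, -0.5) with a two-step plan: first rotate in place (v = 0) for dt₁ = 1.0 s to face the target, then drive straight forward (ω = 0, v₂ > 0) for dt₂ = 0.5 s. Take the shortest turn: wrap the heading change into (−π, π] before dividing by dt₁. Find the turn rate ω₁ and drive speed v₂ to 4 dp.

ω₁ = 0.7686, v₂ = 5.8310

heading to target = atan2(-0.5−2, 3.5−5) = -2.1112
Δθ = wrap(-2.1112 − -2.8798) = 0.7686; ω₁ = Δθ/dt₁ = 0.7686
distance = √((3.5−5)² + (-0.5−2)²) = 2.9155; v₂ = distance/dt₂ = 5.8310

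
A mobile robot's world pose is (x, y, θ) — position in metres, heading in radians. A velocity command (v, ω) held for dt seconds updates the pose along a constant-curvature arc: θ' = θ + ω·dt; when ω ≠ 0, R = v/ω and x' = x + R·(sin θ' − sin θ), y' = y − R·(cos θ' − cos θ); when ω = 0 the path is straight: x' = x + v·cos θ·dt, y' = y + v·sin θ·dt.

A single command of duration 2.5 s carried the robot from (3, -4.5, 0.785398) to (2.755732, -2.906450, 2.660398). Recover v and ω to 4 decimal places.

Δθ = 2.660398 − 0.785398 = 1.875000
ω = Δθ/dt = 1.875000/2.5 = 0.7500
R = −Δy/(cos θ' − cos θ) = 1.0000
v = R·ω = 1.0000·0.7500 = 0.7500

v = 0.7500, ω = 0.7500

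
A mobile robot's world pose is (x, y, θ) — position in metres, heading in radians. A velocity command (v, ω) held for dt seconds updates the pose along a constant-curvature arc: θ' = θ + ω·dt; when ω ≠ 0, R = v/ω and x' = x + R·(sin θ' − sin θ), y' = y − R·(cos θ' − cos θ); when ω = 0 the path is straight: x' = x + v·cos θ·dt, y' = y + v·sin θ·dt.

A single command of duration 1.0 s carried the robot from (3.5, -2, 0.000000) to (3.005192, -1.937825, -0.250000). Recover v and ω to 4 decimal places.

v = -0.5000, ω = -0.2500

Δθ = -0.250000 − 0.000000 = -0.250000
ω = Δθ/dt = -0.250000/1.0 = -0.2500
R = Δx/(sin θ' − sin θ) = 2.0000
v = R·ω = 2.0000·-0.2500 = -0.5000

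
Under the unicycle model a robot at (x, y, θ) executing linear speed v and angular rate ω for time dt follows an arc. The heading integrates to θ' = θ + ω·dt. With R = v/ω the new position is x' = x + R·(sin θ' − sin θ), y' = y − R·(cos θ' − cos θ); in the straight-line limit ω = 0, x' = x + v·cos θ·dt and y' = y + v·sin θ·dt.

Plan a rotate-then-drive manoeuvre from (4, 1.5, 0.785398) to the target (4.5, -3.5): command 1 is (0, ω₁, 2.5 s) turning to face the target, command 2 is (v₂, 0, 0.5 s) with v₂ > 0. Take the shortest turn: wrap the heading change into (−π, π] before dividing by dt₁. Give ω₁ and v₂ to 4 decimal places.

heading to target = atan2(-3.5−1.5, 4.5−4) = -1.4711
Δθ = wrap(-1.4711 − 0.7854) = -2.2565; ω₁ = Δθ/dt₁ = -0.9026
distance = √((4.5−4)² + (-3.5−1.5)²) = 5.0249; v₂ = distance/dt₂ = 10.0499

ω₁ = -0.9026, v₂ = 10.0499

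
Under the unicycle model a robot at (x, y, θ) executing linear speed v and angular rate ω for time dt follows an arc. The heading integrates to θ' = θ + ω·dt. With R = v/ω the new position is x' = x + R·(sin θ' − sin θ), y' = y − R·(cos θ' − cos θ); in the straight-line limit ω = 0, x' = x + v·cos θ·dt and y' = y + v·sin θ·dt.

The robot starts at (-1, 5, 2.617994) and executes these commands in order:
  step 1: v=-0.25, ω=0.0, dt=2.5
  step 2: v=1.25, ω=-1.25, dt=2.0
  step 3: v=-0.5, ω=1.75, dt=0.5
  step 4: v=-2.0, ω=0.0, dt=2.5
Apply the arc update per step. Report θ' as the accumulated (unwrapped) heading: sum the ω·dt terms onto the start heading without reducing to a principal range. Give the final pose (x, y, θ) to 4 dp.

(-3.0131, 2.2306, 0.9930)

step 1: θ'=2.6180 (straight) → pose (-0.4587, 4.6875, 2.6180)
step 2: θ'=0.1180 (R=-1.0000) → pose (-0.0765, 6.5466, 0.1180)
step 3: θ'=0.9930 (R=-0.2857) → pose (-0.2822, 6.4189, 0.9930)
step 4: θ'=0.9930 (straight) → pose (-3.0131, 2.2306, 0.9930)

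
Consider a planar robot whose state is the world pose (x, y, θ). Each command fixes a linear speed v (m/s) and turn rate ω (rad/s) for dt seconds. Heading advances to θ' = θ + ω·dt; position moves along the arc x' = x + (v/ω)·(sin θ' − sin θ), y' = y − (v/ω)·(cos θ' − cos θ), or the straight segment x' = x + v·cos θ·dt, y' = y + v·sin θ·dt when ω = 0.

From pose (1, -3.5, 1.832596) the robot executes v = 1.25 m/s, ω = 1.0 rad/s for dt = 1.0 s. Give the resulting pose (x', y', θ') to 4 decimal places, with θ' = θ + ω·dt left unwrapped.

(0.1727, -2.6327, 2.8326)

θ' = 1.8326 + 1.0·1.0 = 2.8326
R = v/ω = 1.25/1.0 = 1.2500
x' = 1 + 1.2500·(sin 2.8326 − sin 1.8326) = 0.1727
y' = -3.5 − 1.2500·(cos 2.8326 − cos 1.8326) = -2.6327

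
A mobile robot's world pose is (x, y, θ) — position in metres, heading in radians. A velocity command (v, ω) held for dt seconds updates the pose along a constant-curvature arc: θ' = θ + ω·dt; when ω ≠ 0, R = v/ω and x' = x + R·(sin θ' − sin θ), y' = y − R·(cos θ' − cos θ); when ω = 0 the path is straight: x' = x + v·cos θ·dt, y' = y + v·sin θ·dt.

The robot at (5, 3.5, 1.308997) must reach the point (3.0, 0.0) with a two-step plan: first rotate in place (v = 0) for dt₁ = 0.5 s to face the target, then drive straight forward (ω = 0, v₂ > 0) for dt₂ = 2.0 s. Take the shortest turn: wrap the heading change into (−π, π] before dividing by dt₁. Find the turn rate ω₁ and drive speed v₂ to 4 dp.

ω₁ = 5.7685, v₂ = 2.0156

heading to target = atan2(0−3.5, 3−5) = -2.0899
Δθ = wrap(-2.0899 − 1.3090) = 2.8842; ω₁ = Δθ/dt₁ = 5.7685
distance = √((3−5)² + (0−3.5)²) = 4.0311; v₂ = distance/dt₂ = 2.0156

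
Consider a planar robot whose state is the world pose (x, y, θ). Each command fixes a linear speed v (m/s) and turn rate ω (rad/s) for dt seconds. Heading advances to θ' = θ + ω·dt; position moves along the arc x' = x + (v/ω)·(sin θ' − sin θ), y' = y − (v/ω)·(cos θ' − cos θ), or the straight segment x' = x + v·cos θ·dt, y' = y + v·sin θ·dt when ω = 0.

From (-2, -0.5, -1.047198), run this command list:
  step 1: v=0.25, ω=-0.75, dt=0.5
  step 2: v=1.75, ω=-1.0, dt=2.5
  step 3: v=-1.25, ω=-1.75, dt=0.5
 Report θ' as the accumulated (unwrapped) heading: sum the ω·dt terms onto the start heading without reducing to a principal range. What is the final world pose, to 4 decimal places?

(-4.7122, -2.6878, -4.7972)

step 1: θ'=-1.4222 (R=-0.3333) → pose (-1.9590, -0.6173, -1.4222)
step 2: θ'=-3.9222 (R=-1.7500) → pose (-4.9212, -2.1198, -3.9222)
step 3: θ'=-4.7972 (R=0.7143) → pose (-4.7122, -2.6878, -4.7972)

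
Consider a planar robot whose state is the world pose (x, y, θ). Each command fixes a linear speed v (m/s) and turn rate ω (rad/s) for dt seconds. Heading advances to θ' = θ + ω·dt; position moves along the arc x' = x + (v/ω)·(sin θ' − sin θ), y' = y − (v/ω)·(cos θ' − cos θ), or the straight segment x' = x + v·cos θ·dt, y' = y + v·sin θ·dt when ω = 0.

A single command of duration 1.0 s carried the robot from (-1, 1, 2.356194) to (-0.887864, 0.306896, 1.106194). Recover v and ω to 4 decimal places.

v = -0.7500, ω = -1.2500

Δθ = 1.106194 − 2.356194 = -1.250000
ω = Δθ/dt = -1.250000/1.0 = -1.2500
R = −Δy/(cos θ' − cos θ) = 0.6000
v = R·ω = 0.6000·-1.2500 = -0.7500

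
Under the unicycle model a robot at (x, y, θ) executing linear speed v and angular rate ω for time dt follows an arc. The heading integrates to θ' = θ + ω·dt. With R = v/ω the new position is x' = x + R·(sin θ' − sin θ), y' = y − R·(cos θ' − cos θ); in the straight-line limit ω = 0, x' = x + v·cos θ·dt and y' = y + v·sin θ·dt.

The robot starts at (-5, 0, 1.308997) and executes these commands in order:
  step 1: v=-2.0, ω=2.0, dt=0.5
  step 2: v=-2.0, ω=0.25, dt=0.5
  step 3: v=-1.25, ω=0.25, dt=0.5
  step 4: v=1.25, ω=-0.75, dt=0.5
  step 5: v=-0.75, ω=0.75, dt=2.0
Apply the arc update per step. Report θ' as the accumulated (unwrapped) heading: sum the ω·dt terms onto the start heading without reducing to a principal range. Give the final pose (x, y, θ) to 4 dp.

step 1: θ'=2.3090 (R=-1.0000) → pose (-4.7738, -0.9318, 2.3090)
step 2: θ'=2.4340 (R=-8.0000) → pose (-4.0564, -1.6275, 2.4340)
step 3: θ'=2.5590 (R=-5.0000) → pose (-3.5573, -2.0031, 2.5590)
step 4: θ'=2.1840 (R=-1.6667) → pose (-4.0033, -1.5705, 2.1840)
step 5: θ'=3.6840 (R=-1.0000) → pose (-2.6693, -1.8515, 3.6840)

(-2.6693, -1.8515, 3.6840)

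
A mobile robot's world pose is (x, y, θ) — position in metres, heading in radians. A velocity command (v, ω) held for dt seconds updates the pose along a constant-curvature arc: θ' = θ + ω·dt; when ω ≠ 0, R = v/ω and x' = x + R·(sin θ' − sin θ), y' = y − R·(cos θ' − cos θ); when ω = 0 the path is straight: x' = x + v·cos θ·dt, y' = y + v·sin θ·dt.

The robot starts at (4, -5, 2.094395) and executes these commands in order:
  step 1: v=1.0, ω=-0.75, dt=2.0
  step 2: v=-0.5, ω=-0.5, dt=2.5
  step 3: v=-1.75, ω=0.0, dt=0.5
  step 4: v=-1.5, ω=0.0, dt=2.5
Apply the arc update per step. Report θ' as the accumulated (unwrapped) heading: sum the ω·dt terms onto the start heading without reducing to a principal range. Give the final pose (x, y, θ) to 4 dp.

step 1: θ'=0.5944 (R=-1.3333) → pose (4.4080, -3.2287, 0.5944)
step 2: θ'=-0.6556 (R=1.0000) → pose (3.2384, -3.1929, -0.6556)
step 3: θ'=-0.6556 (straight) → pose (2.5448, -2.6594, -0.6556)
step 4: θ'=-0.6556 (straight) → pose (-0.4278, -0.3733, -0.6556)

(-0.4278, -0.3733, -0.6556)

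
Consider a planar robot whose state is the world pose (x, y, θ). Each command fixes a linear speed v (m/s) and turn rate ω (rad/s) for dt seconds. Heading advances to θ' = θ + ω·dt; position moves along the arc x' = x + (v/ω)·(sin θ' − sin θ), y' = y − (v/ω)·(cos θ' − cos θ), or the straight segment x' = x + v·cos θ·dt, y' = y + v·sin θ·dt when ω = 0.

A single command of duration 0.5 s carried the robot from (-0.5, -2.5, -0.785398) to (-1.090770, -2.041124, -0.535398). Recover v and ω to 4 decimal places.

v = -1.5000, ω = 0.5000

Δθ = -0.535398 − -0.785398 = 0.250000
ω = Δθ/dt = 0.250000/0.5 = 0.5000
R = Δx/(sin θ' − sin θ) = -3.0000
v = R·ω = -3.0000·0.5000 = -1.5000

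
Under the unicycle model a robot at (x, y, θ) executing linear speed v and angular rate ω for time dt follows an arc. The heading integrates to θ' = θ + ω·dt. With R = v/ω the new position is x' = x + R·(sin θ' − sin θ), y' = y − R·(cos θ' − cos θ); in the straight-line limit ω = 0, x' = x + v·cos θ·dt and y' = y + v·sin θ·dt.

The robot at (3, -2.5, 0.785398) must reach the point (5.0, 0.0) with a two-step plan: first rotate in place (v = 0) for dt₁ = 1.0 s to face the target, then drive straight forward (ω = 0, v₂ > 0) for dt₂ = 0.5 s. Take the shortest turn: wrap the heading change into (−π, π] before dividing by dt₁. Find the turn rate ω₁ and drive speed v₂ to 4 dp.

heading to target = atan2(0−-2.5, 5−3) = 0.8961
Δθ = wrap(0.8961 − 0.7854) = 0.1107; ω₁ = Δθ/dt₁ = 0.1107
distance = √((5−3)² + (0−-2.5)²) = 3.2016; v₂ = distance/dt₂ = 6.4031

ω₁ = 0.1107, v₂ = 6.4031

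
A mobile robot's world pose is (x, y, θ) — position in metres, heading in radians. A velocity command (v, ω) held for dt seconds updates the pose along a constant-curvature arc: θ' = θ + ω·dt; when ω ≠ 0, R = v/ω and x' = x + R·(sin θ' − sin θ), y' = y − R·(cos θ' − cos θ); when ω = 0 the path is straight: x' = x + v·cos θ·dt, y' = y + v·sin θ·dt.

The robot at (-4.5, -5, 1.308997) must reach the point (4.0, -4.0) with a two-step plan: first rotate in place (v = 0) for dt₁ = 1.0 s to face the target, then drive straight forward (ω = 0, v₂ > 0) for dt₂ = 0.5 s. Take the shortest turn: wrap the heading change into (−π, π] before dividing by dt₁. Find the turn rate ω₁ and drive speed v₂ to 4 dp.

ω₁ = -1.1919, v₂ = 17.1172

heading to target = atan2(-4−-5, 4−-4.5) = 0.1171
Δθ = wrap(0.1171 − 1.3090) = -1.1919; ω₁ = Δθ/dt₁ = -1.1919
distance = √((4−-4.5)² + (-4−-5)²) = 8.5586; v₂ = distance/dt₂ = 17.1172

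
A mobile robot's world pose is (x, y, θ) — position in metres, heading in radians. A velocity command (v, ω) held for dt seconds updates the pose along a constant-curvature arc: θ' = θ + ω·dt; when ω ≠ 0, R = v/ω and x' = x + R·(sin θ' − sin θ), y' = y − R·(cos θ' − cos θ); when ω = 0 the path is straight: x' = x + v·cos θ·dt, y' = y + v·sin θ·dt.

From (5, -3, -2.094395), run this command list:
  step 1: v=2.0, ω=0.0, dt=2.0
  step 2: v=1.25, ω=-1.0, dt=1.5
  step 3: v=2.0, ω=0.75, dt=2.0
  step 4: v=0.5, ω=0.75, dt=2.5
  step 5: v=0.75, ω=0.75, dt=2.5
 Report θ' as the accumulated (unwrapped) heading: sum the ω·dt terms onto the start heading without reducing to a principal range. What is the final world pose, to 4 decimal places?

step 1: θ'=-2.0944 (straight) → pose (3.0000, -6.4641, -2.0944)
step 2: θ'=-3.5944 (R=-1.2500) → pose (1.3706, -6.9631, -3.5944)
step 3: θ'=-2.0944 (R=2.6667) → pose (-2.1054, -8.0277, -2.0944)
step 4: θ'=-0.2194 (R=0.6667) → pose (-1.6732, -9.0118, -0.2194)
step 5: θ'=1.6556 (R=1.0000) → pose (-0.4591, -7.9510, 1.6556)

(-0.4591, -7.9510, 1.6556)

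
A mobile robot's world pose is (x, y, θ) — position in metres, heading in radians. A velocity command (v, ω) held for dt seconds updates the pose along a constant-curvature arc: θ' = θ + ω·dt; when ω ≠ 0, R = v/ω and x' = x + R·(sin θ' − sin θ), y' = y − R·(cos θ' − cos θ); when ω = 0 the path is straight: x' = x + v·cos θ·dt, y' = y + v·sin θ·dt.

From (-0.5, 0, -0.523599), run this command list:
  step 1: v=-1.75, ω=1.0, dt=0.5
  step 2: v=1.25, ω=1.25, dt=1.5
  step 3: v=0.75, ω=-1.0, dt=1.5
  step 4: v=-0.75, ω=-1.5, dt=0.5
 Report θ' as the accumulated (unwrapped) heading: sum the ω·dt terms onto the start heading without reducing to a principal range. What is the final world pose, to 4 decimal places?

(-0.2529, 2.4311, -0.3986)

step 1: θ'=-0.0236 (R=-1.7500) → pose (-1.3337, 0.2340, -0.0236)
step 2: θ'=1.8514 (R=1.0000) → pose (-0.3492, 1.5106, 1.8514)
step 3: θ'=0.3514 (R=-0.7500) → pose (0.1133, 2.4225, 0.3514)
step 4: θ'=-0.3986 (R=0.5000) → pose (-0.2529, 2.4311, -0.3986)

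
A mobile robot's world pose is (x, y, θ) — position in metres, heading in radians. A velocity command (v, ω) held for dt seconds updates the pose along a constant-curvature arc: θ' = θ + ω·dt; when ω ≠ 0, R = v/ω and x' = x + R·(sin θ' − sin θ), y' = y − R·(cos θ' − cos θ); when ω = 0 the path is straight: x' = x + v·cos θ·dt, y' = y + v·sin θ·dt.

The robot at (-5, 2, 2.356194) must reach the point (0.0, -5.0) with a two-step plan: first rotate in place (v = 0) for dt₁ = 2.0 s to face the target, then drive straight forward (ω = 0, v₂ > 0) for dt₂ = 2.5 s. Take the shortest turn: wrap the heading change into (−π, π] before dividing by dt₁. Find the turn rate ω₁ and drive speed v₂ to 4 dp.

ω₁ = 1.4882, v₂ = 3.4409

heading to target = atan2(-5−2, 0−-5) = -0.9505
Δθ = wrap(-0.9505 − 2.3562) = 2.9764; ω₁ = Δθ/dt₁ = 1.4882
distance = √((0−-5)² + (-5−2)²) = 8.6023; v₂ = distance/dt₂ = 3.4409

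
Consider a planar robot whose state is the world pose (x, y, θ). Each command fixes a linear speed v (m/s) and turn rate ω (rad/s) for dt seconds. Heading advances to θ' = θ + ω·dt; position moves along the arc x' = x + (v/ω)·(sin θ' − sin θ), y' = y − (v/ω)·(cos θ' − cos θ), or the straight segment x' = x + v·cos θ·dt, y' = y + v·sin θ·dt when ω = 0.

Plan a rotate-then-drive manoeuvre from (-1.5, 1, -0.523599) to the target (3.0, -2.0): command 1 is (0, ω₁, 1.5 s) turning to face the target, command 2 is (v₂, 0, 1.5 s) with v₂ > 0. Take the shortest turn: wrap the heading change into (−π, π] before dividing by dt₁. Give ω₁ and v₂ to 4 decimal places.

ω₁ = -0.0429, v₂ = 3.6056

heading to target = atan2(-2−1, 3−-1.5) = -0.5880
Δθ = wrap(-0.5880 − -0.5236) = -0.0644; ω₁ = Δθ/dt₁ = -0.0429
distance = √((3−-1.5)² + (-2−1)²) = 5.4083; v₂ = distance/dt₂ = 3.6056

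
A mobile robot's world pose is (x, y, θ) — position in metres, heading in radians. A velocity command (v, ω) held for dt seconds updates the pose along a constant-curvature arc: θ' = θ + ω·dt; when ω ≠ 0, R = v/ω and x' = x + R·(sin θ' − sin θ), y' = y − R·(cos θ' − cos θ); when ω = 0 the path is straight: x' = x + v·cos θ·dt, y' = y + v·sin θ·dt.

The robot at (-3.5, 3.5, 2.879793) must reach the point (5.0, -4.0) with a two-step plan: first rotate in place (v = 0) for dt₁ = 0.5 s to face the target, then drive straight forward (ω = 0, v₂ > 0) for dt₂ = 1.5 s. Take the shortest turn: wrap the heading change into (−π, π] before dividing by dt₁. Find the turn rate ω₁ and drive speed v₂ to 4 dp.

heading to target = atan2(-4−3.5, 5−-3.5) = -0.7230
Δθ = wrap(-0.7230 − 2.8798) = 2.6804; ω₁ = Δθ/dt₁ = 5.3608
distance = √((5−-3.5)² + (-4−3.5)²) = 11.3358; v₂ = distance/dt₂ = 7.5572

ω₁ = 5.3608, v₂ = 7.5572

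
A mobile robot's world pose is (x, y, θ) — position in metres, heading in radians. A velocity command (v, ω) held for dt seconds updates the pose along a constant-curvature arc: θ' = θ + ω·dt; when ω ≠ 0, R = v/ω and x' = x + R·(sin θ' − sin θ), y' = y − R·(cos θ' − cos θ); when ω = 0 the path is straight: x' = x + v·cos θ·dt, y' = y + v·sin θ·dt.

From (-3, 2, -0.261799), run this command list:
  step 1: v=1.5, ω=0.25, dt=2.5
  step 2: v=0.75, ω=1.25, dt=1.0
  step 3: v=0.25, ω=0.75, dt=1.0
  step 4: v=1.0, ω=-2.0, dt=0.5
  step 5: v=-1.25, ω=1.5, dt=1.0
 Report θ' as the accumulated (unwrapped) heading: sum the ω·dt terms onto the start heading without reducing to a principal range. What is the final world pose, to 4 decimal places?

step 1: θ'=0.3632 (R=6.0000) → pose (0.6845, 2.1870, 0.3632)
step 2: θ'=1.6132 (R=0.6000) → pose (1.0708, 2.7733, 1.6132)
step 3: θ'=2.3632 (R=0.3333) → pose (0.9718, 2.9965, 2.3632)
step 4: θ'=1.3632 (R=-0.5000) → pose (0.8336, 3.4556, 1.3632)
step 5: θ'=2.8632 (R=-0.8333) → pose (1.4201, 2.4826, 2.8632)

(1.4201, 2.4826, 2.8632)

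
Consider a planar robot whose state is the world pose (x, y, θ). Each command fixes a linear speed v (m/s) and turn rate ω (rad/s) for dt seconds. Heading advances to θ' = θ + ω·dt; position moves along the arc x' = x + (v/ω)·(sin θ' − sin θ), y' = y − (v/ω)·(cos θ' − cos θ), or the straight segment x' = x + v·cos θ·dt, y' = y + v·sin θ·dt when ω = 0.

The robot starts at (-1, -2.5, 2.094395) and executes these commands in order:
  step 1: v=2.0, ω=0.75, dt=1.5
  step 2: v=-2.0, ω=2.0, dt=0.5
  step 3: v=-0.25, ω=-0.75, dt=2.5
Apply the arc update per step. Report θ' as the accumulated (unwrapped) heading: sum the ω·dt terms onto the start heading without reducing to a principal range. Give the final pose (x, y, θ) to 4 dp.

(-2.1814, -0.5759, 2.3444)

step 1: θ'=3.2194 (R=2.6667) → pose (-3.5167, -1.1747, 3.2194)
step 2: θ'=4.2194 (R=-1.0000) → pose (-2.7135, -0.6510, 4.2194)
step 3: θ'=2.3444 (R=0.3333) → pose (-2.1814, -0.5759, 2.3444)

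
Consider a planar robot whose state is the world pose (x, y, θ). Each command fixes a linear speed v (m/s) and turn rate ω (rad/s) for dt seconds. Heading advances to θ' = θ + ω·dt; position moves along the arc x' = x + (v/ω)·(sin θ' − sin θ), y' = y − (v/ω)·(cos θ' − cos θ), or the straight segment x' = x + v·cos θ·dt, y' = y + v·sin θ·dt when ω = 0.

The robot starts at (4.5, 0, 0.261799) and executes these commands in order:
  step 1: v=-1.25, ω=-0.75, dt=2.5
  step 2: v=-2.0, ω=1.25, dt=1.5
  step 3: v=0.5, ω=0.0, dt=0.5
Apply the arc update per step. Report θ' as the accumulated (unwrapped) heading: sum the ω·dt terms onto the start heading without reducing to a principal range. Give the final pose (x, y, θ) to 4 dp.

step 1: θ'=-1.6132 (R=1.6667) → pose (2.4035, 1.6805, -1.6132)
step 2: θ'=0.2618 (R=-1.6000) → pose (0.3908, 3.2938, 0.2618)
step 3: θ'=0.2618 (straight) → pose (0.6323, 3.3585, 0.2618)

(0.6323, 3.3585, 0.2618)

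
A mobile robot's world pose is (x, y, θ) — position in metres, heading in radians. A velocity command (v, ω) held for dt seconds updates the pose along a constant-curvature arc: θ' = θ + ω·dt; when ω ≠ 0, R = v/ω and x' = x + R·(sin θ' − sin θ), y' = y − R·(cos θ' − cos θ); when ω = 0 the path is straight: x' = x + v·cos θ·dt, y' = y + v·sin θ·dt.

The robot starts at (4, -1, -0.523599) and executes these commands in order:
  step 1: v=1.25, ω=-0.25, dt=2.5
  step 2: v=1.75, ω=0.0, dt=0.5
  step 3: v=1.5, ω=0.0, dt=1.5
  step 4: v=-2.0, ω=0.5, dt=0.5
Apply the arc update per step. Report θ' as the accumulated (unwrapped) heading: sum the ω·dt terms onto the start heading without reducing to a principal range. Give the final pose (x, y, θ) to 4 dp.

(6.8225, -5.2801, -0.8986)

step 1: θ'=-1.1486 (R=-5.0000) → pose (6.0610, -3.2813, -1.1486)
step 2: θ'=-1.1486 (straight) → pose (6.4195, -4.0795, -1.1486)
step 3: θ'=-1.1486 (straight) → pose (7.3415, -6.1319, -1.1486)
step 4: θ'=-0.8986 (R=-4.0000) → pose (6.8225, -5.2801, -0.8986)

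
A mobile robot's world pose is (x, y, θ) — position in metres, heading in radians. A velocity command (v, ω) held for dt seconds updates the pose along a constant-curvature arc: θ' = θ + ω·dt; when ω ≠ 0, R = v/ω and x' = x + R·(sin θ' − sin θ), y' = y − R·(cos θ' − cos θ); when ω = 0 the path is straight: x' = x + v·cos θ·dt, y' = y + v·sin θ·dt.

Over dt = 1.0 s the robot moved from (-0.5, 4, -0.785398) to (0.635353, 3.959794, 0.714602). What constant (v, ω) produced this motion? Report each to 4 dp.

v = 1.2500, ω = 1.5000

Δθ = 0.714602 − -0.785398 = 1.500000
ω = Δθ/dt = 1.500000/1.0 = 1.5000
R = Δx/(sin θ' − sin θ) = 0.8333
v = R·ω = 0.8333·1.5000 = 1.2500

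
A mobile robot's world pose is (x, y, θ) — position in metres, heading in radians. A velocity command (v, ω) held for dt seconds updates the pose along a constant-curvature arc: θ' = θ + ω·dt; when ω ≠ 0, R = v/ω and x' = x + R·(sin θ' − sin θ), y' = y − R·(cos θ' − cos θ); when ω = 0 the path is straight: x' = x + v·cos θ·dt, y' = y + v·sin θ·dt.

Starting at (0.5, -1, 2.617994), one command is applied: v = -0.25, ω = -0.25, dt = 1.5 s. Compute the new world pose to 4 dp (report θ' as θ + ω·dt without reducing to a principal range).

θ' = 2.6180 + -0.25·1.5 = 2.2430
R = v/ω = -0.25/-0.25 = 1.0000
x' = 0.5 + 1.0000·(sin 2.2430 − sin 2.6180) = 0.7825
y' = -1 − 1.0000·(cos 2.2430 − cos 2.6180) = -1.2433

(0.7825, -1.2433, 2.2430)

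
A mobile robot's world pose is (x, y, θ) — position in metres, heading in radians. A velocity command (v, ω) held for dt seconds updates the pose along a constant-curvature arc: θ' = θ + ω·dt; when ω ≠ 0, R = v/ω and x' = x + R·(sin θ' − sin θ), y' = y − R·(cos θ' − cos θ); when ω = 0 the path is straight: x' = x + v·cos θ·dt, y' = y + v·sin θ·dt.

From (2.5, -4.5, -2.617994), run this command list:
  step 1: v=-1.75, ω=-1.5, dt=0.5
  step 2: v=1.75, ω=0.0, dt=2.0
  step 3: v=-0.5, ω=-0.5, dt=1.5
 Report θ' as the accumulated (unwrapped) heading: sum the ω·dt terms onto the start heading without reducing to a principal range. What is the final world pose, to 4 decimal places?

(0.5386, -4.0023, -4.1180)

step 1: θ'=-3.3680 (R=1.1667) → pose (3.3452, -4.3735, -3.3680)
step 2: θ'=-3.3680 (straight) → pose (-0.0655, -3.5878, -3.3680)
step 3: θ'=-4.1180 (R=1.0000) → pose (0.5386, -4.0023, -4.1180)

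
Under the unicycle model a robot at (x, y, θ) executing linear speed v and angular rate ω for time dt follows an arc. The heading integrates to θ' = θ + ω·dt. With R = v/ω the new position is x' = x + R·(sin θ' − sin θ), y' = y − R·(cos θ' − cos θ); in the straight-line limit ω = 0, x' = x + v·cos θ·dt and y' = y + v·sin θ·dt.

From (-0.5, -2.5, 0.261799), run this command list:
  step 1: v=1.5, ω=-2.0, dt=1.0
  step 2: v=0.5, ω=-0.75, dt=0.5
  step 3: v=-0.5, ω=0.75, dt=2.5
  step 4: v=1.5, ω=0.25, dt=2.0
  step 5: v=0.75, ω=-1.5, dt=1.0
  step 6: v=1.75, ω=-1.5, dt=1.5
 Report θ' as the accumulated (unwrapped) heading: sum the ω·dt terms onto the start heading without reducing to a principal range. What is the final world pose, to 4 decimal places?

step 1: θ'=-1.7382 (R=-0.7500) → pose (0.4336, -3.3494, -1.7382)
step 2: θ'=-2.1132 (R=-0.6667) → pose (0.3473, -3.5825, -2.1132)
step 3: θ'=-0.2382 (R=-0.6667) → pose (-0.0664, -2.5905, -0.2382)
step 4: θ'=0.2618 (R=6.0000) → pose (2.9022, -2.5555, 0.2618)
step 5: θ'=-1.2382 (R=-0.5000) → pose (3.5042, -2.8752, -1.2382)
step 6: θ'=-3.4882 (R=-1.1667) → pose (2.0052, -4.3534, -3.4882)

(2.0052, -4.3534, -3.4882)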